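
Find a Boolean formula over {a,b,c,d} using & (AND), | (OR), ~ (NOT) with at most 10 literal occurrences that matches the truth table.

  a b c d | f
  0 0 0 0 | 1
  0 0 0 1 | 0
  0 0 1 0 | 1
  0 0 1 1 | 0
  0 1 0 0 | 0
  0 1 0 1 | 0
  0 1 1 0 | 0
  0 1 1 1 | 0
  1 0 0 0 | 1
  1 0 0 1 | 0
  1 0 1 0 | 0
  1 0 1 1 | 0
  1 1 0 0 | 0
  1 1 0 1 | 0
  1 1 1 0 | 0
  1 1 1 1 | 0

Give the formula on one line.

(~d & (((((~a | ~c) & a) | ~a) & ~b) | (c & (b & d))))

  ~d = 1010101010101010
  ~a = 1111111100000000
  ~c = 1100110011001100
  (~a | ~c) = 1111111111001100
  ((~a | ~c) & a) = 0000000011001100
  (((~a | ~c) & a) | ~a) = 1111111111001100
  ~b = 1111000011110000
  ((((~a | ~c) & a) | ~a) & ~b) = 1111000011000000
  (b & d) = 0000010100000101
  (c & (b & d)) = 0000000100000001
  (((((~a | ~c) & a) | ~a) & ~b) | (c & (b & d))) = 1111000111000001
  (~d & (((((~a | ~c) & a) | ~a) & ~b) | (c & (b & d)))) = 1010000010000000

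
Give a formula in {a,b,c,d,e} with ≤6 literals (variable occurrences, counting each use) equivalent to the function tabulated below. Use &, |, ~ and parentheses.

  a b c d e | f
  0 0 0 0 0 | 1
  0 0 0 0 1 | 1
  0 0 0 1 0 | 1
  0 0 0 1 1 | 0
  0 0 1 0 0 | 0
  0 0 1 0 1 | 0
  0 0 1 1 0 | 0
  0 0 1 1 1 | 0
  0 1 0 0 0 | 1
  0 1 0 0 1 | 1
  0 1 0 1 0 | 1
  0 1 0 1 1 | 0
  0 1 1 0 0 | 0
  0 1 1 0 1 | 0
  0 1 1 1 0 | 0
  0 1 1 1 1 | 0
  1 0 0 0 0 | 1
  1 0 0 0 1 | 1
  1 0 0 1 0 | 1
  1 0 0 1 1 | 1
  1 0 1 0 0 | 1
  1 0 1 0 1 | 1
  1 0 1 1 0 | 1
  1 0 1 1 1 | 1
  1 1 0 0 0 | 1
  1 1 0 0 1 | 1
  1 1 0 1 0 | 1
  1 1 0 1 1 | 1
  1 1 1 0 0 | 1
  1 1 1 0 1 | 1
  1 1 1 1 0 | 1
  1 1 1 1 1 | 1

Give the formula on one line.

  ~c = 11110000111100001111000011110000
  (a | ~c) = 11110000111100001111111111111111
  ~e = 10101010101010101010101010101010
  ~d = 11001100110011001100110011001100
  (~c & ~d) = 11000000110000001100000011000000
  (~e | (~c & ~d)) = 11101010111010101110101011101010
  (a | (~e | (~c & ~d))) = 11101010111010101111111111111111
  ((a | ~c) & (a | (~e | (~c & ~d)))) = 11100000111000001111111111111111

((a | ~c) & (a | (~e | (~c & ~d))))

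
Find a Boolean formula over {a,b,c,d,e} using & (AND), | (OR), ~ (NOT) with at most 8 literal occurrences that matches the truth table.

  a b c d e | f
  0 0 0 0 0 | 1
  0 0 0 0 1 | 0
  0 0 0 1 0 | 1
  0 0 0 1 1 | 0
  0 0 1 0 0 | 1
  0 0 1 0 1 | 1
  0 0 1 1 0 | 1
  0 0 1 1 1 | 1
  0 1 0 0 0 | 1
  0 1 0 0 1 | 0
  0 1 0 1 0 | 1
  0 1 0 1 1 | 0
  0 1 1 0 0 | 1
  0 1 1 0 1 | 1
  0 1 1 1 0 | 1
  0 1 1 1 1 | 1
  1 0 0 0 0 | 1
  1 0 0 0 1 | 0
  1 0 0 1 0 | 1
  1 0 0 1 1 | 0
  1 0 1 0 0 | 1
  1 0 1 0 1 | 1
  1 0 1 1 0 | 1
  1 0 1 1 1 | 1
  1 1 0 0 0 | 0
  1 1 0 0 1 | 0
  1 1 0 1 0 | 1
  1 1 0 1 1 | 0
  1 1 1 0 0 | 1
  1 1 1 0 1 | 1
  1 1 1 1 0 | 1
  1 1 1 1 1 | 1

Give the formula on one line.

(((d | (~a | ~b)) & ~e) | c)

  ~a = 11111111111111110000000000000000
  ~b = 11111111000000001111111100000000
  (~a | ~b) = 11111111111111111111111100000000
  (d | (~a | ~b)) = 11111111111111111111111100110011
  ~e = 10101010101010101010101010101010
  ((d | (~a | ~b)) & ~e) = 10101010101010101010101000100010
  (((d | (~a | ~b)) & ~e) | c) = 10101111101011111010111100101111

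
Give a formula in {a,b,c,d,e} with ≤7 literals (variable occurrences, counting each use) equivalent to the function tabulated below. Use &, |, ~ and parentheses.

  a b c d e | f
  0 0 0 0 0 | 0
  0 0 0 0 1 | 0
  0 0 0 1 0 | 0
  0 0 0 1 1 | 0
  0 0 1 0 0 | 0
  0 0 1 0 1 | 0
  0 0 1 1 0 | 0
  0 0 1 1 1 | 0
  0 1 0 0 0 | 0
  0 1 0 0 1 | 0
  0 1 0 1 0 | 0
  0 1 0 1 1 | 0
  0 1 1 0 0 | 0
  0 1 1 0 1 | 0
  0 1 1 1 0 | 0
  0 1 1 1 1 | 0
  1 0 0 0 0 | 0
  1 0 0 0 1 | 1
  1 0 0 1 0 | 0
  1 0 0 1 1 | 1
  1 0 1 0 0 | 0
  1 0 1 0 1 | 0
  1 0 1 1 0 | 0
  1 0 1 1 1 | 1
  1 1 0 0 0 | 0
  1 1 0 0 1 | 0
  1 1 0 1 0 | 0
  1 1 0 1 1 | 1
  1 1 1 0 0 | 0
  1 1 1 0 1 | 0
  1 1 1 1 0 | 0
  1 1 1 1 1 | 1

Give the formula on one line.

((d | ~c) & ((e & a) & (~b | d)))

  ~c = 11110000111100001111000011110000
  (d | ~c) = 11110011111100111111001111110011
  (e & a) = 00000000000000000101010101010101
  ~b = 11111111000000001111111100000000
  (~b | d) = 11111111001100111111111100110011
  ((e & a) & (~b | d)) = 00000000000000000101010100010001
  ((d | ~c) & ((e & a) & (~b | d))) = 00000000000000000101000100010001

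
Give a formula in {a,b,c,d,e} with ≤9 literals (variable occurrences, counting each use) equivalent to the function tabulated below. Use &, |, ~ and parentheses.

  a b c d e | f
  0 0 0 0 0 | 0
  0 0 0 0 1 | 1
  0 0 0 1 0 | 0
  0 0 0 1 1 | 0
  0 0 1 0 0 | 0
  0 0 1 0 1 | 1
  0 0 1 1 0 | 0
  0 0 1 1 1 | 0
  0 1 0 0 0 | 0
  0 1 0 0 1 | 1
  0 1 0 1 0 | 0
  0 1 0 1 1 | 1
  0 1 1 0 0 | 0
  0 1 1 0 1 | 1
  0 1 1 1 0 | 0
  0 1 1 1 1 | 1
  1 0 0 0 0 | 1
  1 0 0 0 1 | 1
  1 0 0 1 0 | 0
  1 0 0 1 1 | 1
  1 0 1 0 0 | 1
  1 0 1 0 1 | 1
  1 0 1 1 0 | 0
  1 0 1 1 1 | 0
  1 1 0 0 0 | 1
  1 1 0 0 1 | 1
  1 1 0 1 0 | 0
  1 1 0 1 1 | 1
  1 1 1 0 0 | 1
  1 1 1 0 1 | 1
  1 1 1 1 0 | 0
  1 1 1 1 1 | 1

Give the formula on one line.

(((b | (a & ~c)) | ~d) & (e | (~d & (~e & a))))

  ~c = 11110000111100001111000011110000
  (a & ~c) = 00000000000000001111000011110000
  (b | (a & ~c)) = 00000000111111111111000011111111
  ~d = 11001100110011001100110011001100
  ((b | (a & ~c)) | ~d) = 11001100111111111111110011111111
  ~e = 10101010101010101010101010101010
  (~e & a) = 00000000000000001010101010101010
  (~d & (~e & a)) = 00000000000000001000100010001000
  (e | (~d & (~e & a))) = 01010101010101011101110111011101
  (((b | (a & ~c)) | ~d) & (e | (~d & (~e & a)))) = 01000100010101011101110011011101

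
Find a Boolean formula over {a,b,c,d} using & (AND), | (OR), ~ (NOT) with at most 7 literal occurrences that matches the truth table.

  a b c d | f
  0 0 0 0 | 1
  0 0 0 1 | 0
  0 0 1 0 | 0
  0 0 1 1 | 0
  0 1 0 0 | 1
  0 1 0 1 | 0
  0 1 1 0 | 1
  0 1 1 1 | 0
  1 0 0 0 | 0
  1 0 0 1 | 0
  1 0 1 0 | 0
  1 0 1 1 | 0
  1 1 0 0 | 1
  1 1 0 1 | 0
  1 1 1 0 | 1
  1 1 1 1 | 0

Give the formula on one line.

(((~c | b) & ~d) & ((~b & ~a) | b))

  ~c = 1100110011001100
  (~c | b) = 1100111111001111
  ~d = 1010101010101010
  ((~c | b) & ~d) = 1000101010001010
  ~b = 1111000011110000
  ~a = 1111111100000000
  (~b & ~a) = 1111000000000000
  ((~b & ~a) | b) = 1111111100001111
  (((~c | b) & ~d) & ((~b & ~a) | b)) = 1000101000001010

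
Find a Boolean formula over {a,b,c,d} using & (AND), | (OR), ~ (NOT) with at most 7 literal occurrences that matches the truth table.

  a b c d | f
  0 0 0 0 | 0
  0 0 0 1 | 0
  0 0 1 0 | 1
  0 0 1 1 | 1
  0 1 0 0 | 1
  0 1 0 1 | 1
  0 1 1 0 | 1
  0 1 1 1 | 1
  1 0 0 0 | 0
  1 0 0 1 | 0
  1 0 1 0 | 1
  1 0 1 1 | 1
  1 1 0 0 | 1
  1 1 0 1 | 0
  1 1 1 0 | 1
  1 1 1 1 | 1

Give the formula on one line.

(((c | ~b) | (~a | (~d | ~b))) & (c | b))

  ~b = 1111000011110000
  (c | ~b) = 1111001111110011
  ~a = 1111111100000000
  ~d = 1010101010101010
  (~d | ~b) = 1111101011111010
  (~a | (~d | ~b)) = 1111111111111010
  ((c | ~b) | (~a | (~d | ~b))) = 1111111111111011
  (c | b) = 0011111100111111
  (((c | ~b) | (~a | (~d | ~b))) & (c | b)) = 0011111100111011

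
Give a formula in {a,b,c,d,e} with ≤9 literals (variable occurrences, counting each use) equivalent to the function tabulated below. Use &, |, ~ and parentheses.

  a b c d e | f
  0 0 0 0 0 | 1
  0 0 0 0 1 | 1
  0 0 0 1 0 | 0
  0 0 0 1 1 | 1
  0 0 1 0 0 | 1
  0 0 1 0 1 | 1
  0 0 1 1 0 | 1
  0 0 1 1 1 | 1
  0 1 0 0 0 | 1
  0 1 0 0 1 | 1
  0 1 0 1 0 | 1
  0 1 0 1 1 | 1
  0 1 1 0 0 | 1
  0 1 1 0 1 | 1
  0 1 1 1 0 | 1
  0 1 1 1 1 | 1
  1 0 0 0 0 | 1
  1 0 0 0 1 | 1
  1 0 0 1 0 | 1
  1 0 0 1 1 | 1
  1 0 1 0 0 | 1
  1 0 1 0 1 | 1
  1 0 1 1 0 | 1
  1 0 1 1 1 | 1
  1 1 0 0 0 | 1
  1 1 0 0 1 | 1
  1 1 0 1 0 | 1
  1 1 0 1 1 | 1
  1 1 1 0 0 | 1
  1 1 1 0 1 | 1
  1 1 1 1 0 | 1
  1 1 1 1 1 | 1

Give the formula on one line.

  ~d = 11001100110011001100110011001100
  (~d | c) = 11001111110011111100111111001111
  ((~d | c) | a) = 11001111110011111111111111111111
  (e | b) = 01010101111111110101010111111111
  (e & d) = 00010001000100010001000100010001
  ~e = 10101010101010101010101010101010
  ((e & d) | ~e) = 10111011101110111011101110111011
  ((e | b) & ((e & d) | ~e)) = 00010001101110110001000110111011
  (((~d | c) | a) | ((e | b) & ((e & d) | ~e))) = 11011111111111111111111111111111

(((~d | c) | a) | ((e | b) & ((e & d) | ~e)))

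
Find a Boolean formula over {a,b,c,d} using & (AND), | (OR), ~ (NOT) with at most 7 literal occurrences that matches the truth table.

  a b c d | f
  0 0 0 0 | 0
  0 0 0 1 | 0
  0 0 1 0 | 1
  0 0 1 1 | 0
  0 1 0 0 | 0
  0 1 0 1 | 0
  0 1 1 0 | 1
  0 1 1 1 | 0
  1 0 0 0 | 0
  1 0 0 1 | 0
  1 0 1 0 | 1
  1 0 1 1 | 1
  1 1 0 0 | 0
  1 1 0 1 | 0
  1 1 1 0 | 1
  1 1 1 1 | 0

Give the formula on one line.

(c & ((~b & a) | ~d))

  ~b = 1111000011110000
  (~b & a) = 0000000011110000
  ~d = 1010101010101010
  ((~b & a) | ~d) = 1010101011111010
  (c & ((~b & a) | ~d)) = 0010001000110010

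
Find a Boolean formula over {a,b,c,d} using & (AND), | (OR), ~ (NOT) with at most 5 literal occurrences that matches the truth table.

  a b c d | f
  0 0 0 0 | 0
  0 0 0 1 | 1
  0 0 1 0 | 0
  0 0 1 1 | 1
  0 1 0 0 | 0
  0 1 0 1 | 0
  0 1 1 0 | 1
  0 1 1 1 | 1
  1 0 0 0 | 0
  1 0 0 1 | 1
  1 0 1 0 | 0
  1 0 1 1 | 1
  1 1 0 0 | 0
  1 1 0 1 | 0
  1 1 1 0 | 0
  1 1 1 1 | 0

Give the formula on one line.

((c & (~a & b)) | (d & ~b))

  ~a = 1111111100000000
  (~a & b) = 0000111100000000
  (c & (~a & b)) = 0000001100000000
  ~b = 1111000011110000
  (d & ~b) = 0101000001010000
  ((c & (~a & b)) | (d & ~b)) = 0101001101010000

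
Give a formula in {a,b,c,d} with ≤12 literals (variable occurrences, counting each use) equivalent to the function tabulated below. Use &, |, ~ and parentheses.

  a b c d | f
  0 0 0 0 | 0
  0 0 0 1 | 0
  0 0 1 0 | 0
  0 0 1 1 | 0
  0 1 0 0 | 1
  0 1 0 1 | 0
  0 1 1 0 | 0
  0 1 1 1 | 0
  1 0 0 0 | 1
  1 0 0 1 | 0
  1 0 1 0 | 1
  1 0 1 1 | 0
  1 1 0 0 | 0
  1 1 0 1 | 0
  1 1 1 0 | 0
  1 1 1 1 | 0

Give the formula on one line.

  ~b = 1111000011110000
  ~d = 1010101010101010
  (~b & ~d) = 1010000010100000
  ~a = 1111111100000000
  ((~b & ~d) | ~a) = 1111111110100000
  (~d | ~b) = 1111101011111010
  (((~b & ~d) | ~a) & (~d | ~b)) = 1111101010100000
  (~d & a) = 0000000010101010
  ~c = 1100110011001100
  (b & ~c) = 0000110000001100
  ((~d & a) | (b & ~c)) = 0000110010101110
  ((((~b & ~d) | ~a) & (~d | ~b)) & ((~d & a) | (b & ~c))) = 0000100010100000

((((~b & ~d) | ~a) & (~d | ~b)) & ((~d & a) | (b & ~c)))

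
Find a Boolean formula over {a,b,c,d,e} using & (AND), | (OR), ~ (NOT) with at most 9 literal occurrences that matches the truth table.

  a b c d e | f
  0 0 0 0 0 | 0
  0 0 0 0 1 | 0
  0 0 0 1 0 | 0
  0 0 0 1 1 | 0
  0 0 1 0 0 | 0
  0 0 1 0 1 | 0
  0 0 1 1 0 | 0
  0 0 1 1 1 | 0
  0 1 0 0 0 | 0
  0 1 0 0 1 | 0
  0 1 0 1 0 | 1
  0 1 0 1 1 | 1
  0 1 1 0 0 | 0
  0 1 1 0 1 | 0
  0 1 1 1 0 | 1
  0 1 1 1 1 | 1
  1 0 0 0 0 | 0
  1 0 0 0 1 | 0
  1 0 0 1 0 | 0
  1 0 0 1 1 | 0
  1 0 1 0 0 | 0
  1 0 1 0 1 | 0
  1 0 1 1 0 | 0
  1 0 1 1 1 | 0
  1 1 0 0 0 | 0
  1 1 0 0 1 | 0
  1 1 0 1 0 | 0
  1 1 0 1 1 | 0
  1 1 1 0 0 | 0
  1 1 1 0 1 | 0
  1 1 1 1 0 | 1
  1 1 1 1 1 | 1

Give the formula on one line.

(d & ((~a & b) | (c & (((~e & ~c) | a) & (b | ~d)))))

  ~a = 11111111111111110000000000000000
  (~a & b) = 00000000111111110000000000000000
  ~e = 10101010101010101010101010101010
  ~c = 11110000111100001111000011110000
  (~e & ~c) = 10100000101000001010000010100000
  ((~e & ~c) | a) = 10100000101000001111111111111111
  ~d = 11001100110011001100110011001100
  (b | ~d) = 11001100111111111100110011111111
  (((~e & ~c) | a) & (b | ~d)) = 10000000101000001100110011111111
  (c & (((~e & ~c) | a) & (b | ~d))) = 00000000000000000000110000001111
  ((~a & b) | (c & (((~e & ~c) | a) & (b | ~d)))) = 00000000111111110000110000001111
  (d & ((~a & b) | (c & (((~e & ~c) | a) & (b | ~d))))) = 00000000001100110000000000000011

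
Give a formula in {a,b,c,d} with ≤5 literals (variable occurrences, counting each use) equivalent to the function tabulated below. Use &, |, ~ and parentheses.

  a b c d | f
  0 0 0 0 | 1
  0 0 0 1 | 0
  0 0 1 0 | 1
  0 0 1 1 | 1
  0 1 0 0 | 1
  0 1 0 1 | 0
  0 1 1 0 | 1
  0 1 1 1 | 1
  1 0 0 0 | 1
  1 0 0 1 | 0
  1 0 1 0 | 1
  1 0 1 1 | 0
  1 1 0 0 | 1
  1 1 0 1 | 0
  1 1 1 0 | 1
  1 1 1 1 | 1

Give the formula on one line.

(((~a | b) & c) | ~d)

  ~a = 1111111100000000
  (~a | b) = 1111111100001111
  ((~a | b) & c) = 0011001100000011
  ~d = 1010101010101010
  (((~a | b) & c) | ~d) = 1011101110101011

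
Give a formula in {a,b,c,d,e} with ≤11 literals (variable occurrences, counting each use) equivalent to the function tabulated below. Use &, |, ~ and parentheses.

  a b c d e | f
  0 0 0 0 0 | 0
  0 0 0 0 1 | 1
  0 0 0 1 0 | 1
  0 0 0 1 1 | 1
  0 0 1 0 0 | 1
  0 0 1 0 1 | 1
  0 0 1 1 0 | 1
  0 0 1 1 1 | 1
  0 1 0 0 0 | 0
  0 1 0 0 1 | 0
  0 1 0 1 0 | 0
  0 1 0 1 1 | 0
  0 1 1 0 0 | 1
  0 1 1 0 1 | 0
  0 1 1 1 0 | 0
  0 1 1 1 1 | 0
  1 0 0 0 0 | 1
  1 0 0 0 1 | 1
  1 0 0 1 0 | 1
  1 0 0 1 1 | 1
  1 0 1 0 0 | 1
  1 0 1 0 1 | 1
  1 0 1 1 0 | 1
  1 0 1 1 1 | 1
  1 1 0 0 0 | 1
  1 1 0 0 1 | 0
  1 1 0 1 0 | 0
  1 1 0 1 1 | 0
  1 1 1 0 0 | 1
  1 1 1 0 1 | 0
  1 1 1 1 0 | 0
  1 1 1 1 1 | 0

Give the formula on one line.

  ~e = 10101010101010101010101010101010
  ~d = 11001100110011001100110011001100
  (~e & ~d) = 10001000100010001000100010001000
  ~b = 11111111000000001111111100000000
  ((~e & ~d) | ~b) = 11111111100010001111111110001000
  (a | c) = 00001111000011111111111111111111
  ((a | c) | e) = 01011111010111111111111111111111
  ~c = 11110000111100001111000011110000
  (~c & ~b) = 11110000000000001111000000000000
  ((~c & ~b) & d) = 00110000000000000011000000000000
  (((a | c) | e) | ((~c & ~b) & d)) = 01111111010111111111111111111111
  (((~e & ~d) | ~b) & (((a | c) | e) | ((~c & ~b) & d))) = 01111111000010001111111110001000

(((~e & ~d) | ~b) & (((a | c) | e) | ((~c & ~b) & d)))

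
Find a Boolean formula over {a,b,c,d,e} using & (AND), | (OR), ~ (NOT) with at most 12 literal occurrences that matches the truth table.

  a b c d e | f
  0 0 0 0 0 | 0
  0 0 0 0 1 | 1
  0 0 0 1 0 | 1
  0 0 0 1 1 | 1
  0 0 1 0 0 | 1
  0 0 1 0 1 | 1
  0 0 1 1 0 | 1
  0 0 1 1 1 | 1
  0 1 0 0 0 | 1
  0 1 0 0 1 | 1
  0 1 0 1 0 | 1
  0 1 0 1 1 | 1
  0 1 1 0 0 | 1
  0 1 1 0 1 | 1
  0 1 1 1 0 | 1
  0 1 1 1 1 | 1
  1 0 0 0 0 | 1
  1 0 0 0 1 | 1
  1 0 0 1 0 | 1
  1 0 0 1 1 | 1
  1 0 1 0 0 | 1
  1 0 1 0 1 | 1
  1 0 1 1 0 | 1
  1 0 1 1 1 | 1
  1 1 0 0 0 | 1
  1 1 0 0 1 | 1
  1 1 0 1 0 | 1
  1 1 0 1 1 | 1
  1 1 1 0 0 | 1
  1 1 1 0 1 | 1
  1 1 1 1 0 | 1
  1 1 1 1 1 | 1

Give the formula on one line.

(((d | e) | (d | a)) | (~d & ((e | b) | (c & ~d))))

  (d | e) = 01110111011101110111011101110111
  (d | a) = 00110011001100111111111111111111
  ((d | e) | (d | a)) = 01110111011101111111111111111111
  ~d = 11001100110011001100110011001100
  (e | b) = 01010101111111110101010111111111
  (c & ~d) = 00001100000011000000110000001100
  ((e | b) | (c & ~d)) = 01011101111111110101110111111111
  (~d & ((e | b) | (c & ~d))) = 01001100110011000100110011001100
  (((d | e) | (d | a)) | (~d & ((e | b) | (c & ~d)))) = 01111111111111111111111111111111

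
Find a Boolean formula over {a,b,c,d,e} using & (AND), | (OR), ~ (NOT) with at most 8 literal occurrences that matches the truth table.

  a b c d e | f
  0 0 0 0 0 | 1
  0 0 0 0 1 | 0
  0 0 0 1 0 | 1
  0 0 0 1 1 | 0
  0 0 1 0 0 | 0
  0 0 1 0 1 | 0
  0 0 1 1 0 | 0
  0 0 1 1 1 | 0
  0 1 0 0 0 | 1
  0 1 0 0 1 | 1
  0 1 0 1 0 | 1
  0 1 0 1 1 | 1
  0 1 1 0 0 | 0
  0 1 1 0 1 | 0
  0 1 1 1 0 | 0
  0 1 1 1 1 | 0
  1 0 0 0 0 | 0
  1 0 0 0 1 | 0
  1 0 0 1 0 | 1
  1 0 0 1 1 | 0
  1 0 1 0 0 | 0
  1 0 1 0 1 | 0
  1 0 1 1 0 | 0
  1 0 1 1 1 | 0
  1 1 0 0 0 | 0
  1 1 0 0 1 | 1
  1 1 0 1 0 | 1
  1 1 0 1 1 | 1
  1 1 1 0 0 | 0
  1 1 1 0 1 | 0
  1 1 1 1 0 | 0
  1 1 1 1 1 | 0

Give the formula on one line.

  ~a = 11111111111111110000000000000000
  (e | ~a) = 11111111111111110101010101010101
  ~b = 11111111000000001111111100000000
  (c & ~b) = 00001111000000000000111100000000
  ((e | ~a) | (c & ~b)) = 11111111111111110101111101010101
  (((e | ~a) | (c & ~b)) | d) = 11111111111111110111111101110111
  ~c = 11110000111100001111000011110000
  ~e = 10101010101010101010101010101010
  (~e | b) = 10101010111111111010101011111111
  (~c & (~e | b)) = 10100000111100001010000011110000
  ((((e | ~a) | (c & ~b)) | d) & (~c & (~e | b))) = 10100000111100000010000001110000

((((e | ~a) | (c & ~b)) | d) & (~c & (~e | b)))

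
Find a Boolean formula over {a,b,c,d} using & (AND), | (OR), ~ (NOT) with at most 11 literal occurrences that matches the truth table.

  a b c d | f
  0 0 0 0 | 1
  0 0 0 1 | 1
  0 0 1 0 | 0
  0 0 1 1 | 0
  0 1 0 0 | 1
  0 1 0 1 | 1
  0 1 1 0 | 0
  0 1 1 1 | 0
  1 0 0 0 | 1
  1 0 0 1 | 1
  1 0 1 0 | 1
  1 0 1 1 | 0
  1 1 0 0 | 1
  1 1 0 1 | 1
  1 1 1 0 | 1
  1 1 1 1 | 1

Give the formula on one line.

(~c | (((a & ((~b & ~c) | b)) & (d & a)) | (~d & a)))

  ~c = 1100110011001100
  ~b = 1111000011110000
  (~b & ~c) = 1100000011000000
  ((~b & ~c) | b) = 1100111111001111
  (a & ((~b & ~c) | b)) = 0000000011001111
  (d & a) = 0000000001010101
  ((a & ((~b & ~c) | b)) & (d & a)) = 0000000001000101
  ~d = 1010101010101010
  (~d & a) = 0000000010101010
  (((a & ((~b & ~c) | b)) & (d & a)) | (~d & a)) = 0000000011101111
  (~c | (((a & ((~b & ~c) | b)) & (d & a)) | (~d & a))) = 1100110011101111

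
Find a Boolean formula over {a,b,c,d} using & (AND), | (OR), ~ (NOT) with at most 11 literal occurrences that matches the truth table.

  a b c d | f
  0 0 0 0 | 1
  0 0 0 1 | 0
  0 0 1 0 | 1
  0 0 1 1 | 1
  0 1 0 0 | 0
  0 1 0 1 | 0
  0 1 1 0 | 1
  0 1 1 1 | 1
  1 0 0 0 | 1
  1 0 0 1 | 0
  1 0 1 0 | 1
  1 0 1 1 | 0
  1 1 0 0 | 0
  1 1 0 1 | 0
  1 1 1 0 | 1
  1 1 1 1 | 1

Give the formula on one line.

  ~a = 1111111100000000
  (~a & c) = 0011001100000000
  ~b = 1111000011110000
  ((~a & c) & ~b) = 0011000000000000
  ~d = 1010101010101010
  (((~a & c) & ~b) | ~d) = 1011101010101010
  (~b | c) = 1111001111110011
  ((((~a & c) & ~b) | ~d) & (~b | c)) = 1011001010100010
  (c & b) = 0000001100000011
  (((((~a & c) & ~b) | ~d) & (~b | c)) | (c & b)) = 1011001110100011

(((((~a & c) & ~b) | ~d) & (~b | c)) | (c & b))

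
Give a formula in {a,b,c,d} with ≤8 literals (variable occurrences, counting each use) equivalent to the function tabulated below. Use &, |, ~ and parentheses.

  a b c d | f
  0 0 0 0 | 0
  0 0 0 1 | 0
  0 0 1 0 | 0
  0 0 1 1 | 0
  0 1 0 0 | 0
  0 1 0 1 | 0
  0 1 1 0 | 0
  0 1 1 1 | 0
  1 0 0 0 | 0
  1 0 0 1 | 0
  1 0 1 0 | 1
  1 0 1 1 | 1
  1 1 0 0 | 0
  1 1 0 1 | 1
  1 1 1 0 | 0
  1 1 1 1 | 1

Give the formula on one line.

  ~c = 1100110011001100
  (~c | d) = 1101110111011101
  ((~c | d) & b) = 0000110100001101
  (((~c | d) & b) | c) = 0011111100111111
  ~b = 1111000011110000
  (~b | d) = 1111010111110101
  ((~b | d) & a) = 0000000011110101
  ((((~c | d) & b) | c) & ((~b | d) & a)) = 0000000000110101

((((~c | d) & b) | c) & ((~b | d) & a))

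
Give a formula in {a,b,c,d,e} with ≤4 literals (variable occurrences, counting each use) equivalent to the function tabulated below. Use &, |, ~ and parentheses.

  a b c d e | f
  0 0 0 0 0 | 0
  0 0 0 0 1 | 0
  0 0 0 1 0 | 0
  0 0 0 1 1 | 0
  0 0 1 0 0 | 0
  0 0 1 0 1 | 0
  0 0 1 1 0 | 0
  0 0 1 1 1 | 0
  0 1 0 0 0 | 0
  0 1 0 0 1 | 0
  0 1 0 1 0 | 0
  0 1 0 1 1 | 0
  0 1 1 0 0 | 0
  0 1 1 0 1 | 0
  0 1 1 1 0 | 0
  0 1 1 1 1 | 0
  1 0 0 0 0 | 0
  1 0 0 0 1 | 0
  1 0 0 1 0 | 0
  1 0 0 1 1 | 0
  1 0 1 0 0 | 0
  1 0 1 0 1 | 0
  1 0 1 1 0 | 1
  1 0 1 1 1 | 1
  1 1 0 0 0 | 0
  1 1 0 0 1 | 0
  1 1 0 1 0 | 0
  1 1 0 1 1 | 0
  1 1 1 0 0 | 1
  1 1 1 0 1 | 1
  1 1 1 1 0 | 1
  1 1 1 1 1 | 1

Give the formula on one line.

((b | d) & (a & c))

  (b | d) = 00110011111111110011001111111111
  (a & c) = 00000000000000000000111100001111
  ((b | d) & (a & c)) = 00000000000000000000001100001111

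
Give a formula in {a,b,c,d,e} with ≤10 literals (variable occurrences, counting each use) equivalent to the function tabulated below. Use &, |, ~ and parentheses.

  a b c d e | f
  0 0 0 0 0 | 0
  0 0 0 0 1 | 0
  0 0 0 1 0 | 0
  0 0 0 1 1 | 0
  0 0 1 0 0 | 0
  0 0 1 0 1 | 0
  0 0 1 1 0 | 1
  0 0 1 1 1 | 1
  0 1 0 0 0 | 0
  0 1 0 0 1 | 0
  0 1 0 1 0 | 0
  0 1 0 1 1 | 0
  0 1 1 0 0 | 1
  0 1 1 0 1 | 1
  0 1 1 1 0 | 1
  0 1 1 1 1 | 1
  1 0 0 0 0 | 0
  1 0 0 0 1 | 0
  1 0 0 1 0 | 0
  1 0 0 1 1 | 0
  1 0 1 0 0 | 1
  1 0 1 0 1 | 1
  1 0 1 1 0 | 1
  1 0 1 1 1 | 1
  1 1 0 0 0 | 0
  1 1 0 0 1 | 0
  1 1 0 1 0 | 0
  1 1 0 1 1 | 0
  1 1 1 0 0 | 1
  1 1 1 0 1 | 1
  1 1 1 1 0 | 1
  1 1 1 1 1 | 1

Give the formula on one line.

(((a | (d & ~b)) & c) | ((b & c) & (~a | ~d)))

  ~b = 11111111000000001111111100000000
  (d & ~b) = 00110011000000000011001100000000
  (a | (d & ~b)) = 00110011000000001111111111111111
  ((a | (d & ~b)) & c) = 00000011000000000000111100001111
  (b & c) = 00000000000011110000000000001111
  ~a = 11111111111111110000000000000000
  ~d = 11001100110011001100110011001100
  (~a | ~d) = 11111111111111111100110011001100
  ((b & c) & (~a | ~d)) = 00000000000011110000000000001100
  (((a | (d & ~b)) & c) | ((b & c) & (~a | ~d))) = 00000011000011110000111100001111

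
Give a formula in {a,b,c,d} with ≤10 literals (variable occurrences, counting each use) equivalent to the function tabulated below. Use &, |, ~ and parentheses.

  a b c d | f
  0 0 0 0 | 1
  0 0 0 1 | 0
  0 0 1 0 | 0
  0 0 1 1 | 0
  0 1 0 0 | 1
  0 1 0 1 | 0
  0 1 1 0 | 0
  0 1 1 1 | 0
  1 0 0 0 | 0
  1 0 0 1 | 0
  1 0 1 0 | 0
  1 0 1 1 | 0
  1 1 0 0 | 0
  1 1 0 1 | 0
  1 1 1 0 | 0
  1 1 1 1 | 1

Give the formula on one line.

((((d | ~c) & (b | ~d)) & (a | ~d)) & (~a | (d & c)))

  ~c = 1100110011001100
  (d | ~c) = 1101110111011101
  ~d = 1010101010101010
  (b | ~d) = 1010111110101111
  ((d | ~c) & (b | ~d)) = 1000110110001101
  (a | ~d) = 1010101011111111
  (((d | ~c) & (b | ~d)) & (a | ~d)) = 1000100010001101
  ~a = 1111111100000000
  (d & c) = 0001000100010001
  (~a | (d & c)) = 1111111100010001
  ((((d | ~c) & (b | ~d)) & (a | ~d)) & (~a | (d & c))) = 1000100000000001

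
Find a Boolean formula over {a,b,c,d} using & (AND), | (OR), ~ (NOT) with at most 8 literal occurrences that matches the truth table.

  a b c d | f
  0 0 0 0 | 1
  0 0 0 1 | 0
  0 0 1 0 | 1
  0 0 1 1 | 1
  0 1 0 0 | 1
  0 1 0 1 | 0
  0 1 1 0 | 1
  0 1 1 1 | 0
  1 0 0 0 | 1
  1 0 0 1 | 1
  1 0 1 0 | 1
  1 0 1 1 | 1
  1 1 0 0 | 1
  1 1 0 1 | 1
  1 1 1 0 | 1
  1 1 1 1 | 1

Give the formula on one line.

  ~b = 1111000011110000
  ~d = 1010101010101010
  (~b | ~d) = 1111101011111010
  ((~b | ~d) & c) = 0011001000110010
  (a | ~d) = 1010101011111111
  (((~b | ~d) & c) | (a | ~d)) = 1011101011111111

(((~b | ~d) & c) | (a | ~d))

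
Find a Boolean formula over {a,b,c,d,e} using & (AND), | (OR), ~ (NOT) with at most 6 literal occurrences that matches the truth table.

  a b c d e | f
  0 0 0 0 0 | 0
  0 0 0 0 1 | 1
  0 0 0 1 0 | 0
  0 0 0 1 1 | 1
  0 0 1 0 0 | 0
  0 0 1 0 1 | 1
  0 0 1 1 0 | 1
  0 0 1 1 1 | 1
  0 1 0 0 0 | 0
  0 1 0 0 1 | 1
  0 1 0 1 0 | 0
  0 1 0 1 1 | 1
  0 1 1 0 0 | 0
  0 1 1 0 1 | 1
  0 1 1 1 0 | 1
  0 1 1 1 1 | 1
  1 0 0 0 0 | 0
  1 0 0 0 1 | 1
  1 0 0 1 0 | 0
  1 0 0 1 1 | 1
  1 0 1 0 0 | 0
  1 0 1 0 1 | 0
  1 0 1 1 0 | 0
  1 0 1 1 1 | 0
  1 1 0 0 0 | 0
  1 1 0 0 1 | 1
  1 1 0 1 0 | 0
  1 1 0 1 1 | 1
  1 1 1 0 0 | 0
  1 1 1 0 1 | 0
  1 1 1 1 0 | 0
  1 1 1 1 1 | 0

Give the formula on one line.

  (c & d) = 00000011000000110000001100000011
  ((c & d) | e) = 01010111010101110101011101010111
  ~c = 11110000111100001111000011110000
  ~a = 11111111111111110000000000000000
  (c & ~a) = 00001111000011110000000000000000
  (~c | (c & ~a)) = 11111111111111111111000011110000
  (((c & d) | e) & (~c | (c & ~a))) = 01010111010101110101000001010000

(((c & d) | e) & (~c | (c & ~a)))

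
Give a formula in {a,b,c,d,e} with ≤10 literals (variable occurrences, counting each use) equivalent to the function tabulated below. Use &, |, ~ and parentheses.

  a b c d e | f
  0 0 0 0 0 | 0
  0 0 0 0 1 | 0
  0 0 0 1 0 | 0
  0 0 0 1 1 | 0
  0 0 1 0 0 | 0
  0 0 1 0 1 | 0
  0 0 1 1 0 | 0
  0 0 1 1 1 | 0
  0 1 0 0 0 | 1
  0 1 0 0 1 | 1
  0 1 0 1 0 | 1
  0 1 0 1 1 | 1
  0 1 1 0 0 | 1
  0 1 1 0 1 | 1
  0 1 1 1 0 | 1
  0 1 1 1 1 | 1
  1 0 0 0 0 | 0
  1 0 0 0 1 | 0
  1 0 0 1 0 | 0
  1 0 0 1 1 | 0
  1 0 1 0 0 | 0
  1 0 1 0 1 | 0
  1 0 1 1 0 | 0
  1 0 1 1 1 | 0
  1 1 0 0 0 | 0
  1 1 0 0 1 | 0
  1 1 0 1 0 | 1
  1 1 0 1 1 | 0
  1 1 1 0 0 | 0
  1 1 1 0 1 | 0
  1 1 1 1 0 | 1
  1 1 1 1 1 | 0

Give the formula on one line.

((~a & b) | ((d | e) & ((~e | ~a) & b)))

  ~a = 11111111111111110000000000000000
  (~a & b) = 00000000111111110000000000000000
  (d | e) = 01110111011101110111011101110111
  ~e = 10101010101010101010101010101010
  (~e | ~a) = 11111111111111111010101010101010
  ((~e | ~a) & b) = 00000000111111110000000010101010
  ((d | e) & ((~e | ~a) & b)) = 00000000011101110000000000100010
  ((~a & b) | ((d | e) & ((~e | ~a) & b))) = 00000000111111110000000000100010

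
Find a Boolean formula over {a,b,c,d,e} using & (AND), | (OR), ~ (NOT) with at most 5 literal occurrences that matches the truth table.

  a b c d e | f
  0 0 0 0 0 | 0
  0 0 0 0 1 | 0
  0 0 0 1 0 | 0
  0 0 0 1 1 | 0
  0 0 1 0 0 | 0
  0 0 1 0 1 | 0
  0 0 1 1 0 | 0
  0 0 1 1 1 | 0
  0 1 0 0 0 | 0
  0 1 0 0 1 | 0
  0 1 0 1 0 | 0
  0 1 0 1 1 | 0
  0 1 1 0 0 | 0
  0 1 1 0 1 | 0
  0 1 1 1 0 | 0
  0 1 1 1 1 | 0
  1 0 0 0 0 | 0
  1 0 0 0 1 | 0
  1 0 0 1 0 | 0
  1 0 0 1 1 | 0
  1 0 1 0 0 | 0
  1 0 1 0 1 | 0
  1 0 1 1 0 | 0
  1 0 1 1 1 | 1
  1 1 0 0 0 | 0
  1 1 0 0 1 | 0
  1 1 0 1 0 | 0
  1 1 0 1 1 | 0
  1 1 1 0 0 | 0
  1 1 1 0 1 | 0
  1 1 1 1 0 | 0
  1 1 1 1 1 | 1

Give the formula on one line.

  (a & c) = 00000000000000000000111100001111
  ((a & c) & e) = 00000000000000000000010100000101
  (d & ((a & c) & e)) = 00000000000000000000000100000001

(d & ((a & c) & e))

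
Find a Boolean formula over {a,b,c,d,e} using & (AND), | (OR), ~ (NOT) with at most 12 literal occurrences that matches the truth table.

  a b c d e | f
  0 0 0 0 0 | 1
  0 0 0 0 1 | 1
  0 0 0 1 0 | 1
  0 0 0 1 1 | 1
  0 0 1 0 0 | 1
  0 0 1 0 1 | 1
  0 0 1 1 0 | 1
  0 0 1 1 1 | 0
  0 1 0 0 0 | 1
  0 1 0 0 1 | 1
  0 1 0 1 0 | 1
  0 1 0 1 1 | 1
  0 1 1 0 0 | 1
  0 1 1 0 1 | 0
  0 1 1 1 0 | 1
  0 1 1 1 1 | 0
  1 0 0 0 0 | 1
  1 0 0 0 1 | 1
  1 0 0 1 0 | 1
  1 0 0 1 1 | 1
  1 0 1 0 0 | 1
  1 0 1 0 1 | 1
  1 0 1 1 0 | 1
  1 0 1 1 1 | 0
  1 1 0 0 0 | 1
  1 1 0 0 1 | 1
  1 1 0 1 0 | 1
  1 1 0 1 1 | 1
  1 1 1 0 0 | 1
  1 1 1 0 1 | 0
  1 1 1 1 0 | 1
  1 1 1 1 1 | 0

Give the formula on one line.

  ~a = 11111111111111110000000000000000
  ~e = 10101010101010101010101010101010
  (~a | ~e) = 11111111111111111010101010101010
  ~c = 11110000111100001111000011110000
  (~c & e) = 01010000010100000101000001010000
  ((~c & e) | ~e) = 11111010111110101111101011111010
  ((~a | ~e) & ((~c & e) | ~e)) = 11111010111110101010101010101010
  ~d = 11001100110011001100110011001100
  ~b = 11111111000000001111111100000000
  (~d & ~b) = 11001100000000001100110000000000
  ((~d & ~b) | ~c) = 11111100111100001111110011110000
  (e & ((~d & ~b) | ~c)) = 01010100010100000101010001010000
  (((~a | ~e) & ((~c & e) | ~e)) | (e & ((~d & ~b) | ~c))) = 11111110111110101111111011111010

(((~a | ~e) & ((~c & e) | ~e)) | (e & ((~d & ~b) | ~c)))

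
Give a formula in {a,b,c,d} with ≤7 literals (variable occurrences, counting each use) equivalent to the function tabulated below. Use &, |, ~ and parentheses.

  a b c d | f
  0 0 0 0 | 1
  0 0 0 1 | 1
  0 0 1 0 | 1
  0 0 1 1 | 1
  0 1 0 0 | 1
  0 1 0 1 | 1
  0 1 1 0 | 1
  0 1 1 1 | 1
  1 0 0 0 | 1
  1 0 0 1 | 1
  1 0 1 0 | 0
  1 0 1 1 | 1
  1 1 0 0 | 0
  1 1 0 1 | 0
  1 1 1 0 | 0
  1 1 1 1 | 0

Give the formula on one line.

(~a | (((~c | d) & ~b) & a))

  ~a = 1111111100000000
  ~c = 1100110011001100
  (~c | d) = 1101110111011101
  ~b = 1111000011110000
  ((~c | d) & ~b) = 1101000011010000
  (((~c | d) & ~b) & a) = 0000000011010000
  (~a | (((~c | d) & ~b) & a)) = 1111111111010000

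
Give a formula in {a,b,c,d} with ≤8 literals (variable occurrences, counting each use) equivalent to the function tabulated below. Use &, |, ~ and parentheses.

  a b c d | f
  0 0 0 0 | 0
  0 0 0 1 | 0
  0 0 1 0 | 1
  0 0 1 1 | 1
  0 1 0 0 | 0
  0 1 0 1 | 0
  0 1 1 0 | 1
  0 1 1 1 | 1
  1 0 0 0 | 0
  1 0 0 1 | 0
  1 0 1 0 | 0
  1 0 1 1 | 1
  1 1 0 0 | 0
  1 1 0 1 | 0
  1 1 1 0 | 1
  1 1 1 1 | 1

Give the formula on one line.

  (b | d) = 0101111101011111
  ~a = 1111111100000000
  (d | ~a) = 1111111101010101
  ((b | d) | (d | ~a)) = 1111111101011111
  (((b | d) | (d | ~a)) & c) = 0011001100010011

(((b | d) | (d | ~a)) & c)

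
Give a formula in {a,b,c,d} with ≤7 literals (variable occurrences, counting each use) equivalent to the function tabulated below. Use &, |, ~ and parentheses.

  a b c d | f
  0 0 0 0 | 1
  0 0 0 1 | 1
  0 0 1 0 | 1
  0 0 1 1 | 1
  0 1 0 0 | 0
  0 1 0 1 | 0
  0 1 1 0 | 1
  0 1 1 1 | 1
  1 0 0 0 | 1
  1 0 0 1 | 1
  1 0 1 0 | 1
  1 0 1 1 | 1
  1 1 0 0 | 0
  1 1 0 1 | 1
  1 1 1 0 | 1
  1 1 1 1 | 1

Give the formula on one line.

  ~b = 1111000011110000
  (a & d) = 0000000001010101
  (~b | (a & d)) = 1111000011110101
  (b & (~b | (a & d))) = 0000000000000101
  (c | ~b) = 1111001111110011
  ((b & (~b | (a & d))) | (c | ~b)) = 1111001111110111

((b & (~b | (a & d))) | (c | ~b))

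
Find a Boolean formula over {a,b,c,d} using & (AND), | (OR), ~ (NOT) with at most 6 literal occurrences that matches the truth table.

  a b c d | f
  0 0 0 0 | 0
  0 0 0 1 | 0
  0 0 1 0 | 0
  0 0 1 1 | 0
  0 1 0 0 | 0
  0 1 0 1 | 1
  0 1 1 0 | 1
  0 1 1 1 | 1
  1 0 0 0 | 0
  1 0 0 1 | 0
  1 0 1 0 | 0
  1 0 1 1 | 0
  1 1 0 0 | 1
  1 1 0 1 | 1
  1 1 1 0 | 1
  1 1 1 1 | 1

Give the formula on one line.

  (c & a) = 0000000000110011
  (d | (c & a)) = 0101010101110111
  (a | c) = 0011001111111111
  ((d | (c & a)) | (a | c)) = 0111011111111111
  (b & ((d | (c & a)) | (a | c))) = 0000011100001111

(b & ((d | (c & a)) | (a | c)))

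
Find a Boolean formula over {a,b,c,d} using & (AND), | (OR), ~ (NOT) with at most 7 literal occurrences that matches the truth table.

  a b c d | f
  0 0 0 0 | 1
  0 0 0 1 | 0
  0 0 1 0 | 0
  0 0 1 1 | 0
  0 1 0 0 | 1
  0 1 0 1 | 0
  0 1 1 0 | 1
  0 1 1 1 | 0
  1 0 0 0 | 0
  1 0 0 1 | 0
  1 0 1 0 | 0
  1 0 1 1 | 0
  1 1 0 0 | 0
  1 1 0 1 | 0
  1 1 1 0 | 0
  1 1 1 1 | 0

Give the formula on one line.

  ~d = 1010101010101010
  ~c = 1100110011001100
  (b | ~c) = 1100111111001111
  (~d & (b | ~c)) = 1000101010001010
  (a & b) = 0000000000001111
  ((~d & (b | ~c)) | (a & b)) = 1000101010001111
  ~a = 1111111100000000
  (((~d & (b | ~c)) | (a & b)) & ~a) = 1000101000000000

(((~d & (b | ~c)) | (a & b)) & ~a)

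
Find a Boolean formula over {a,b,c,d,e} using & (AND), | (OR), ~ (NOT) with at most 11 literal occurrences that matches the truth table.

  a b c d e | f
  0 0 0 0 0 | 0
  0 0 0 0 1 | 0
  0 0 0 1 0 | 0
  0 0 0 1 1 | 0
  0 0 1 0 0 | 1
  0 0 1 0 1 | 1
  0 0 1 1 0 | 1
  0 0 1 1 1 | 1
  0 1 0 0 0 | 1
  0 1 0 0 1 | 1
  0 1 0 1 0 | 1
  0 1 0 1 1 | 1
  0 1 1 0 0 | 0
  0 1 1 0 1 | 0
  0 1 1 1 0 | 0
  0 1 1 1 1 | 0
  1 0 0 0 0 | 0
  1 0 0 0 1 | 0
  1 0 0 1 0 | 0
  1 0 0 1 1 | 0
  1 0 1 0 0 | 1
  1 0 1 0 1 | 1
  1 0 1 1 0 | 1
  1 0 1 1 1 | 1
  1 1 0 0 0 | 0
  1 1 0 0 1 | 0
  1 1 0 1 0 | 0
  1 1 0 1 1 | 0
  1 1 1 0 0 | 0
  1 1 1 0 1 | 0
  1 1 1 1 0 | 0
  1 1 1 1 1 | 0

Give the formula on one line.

  ~b = 11111111000000001111111100000000
  ~d = 11001100110011001100110011001100
  (b & ~d) = 00000000110011000000000011001100
  ((b & ~d) | ~b) = 11111111110011001111111111001100
  (c & ((b & ~d) | ~b)) = 00001111000011000000111100001100
  (~b & (c & ((b & ~d) | ~b))) = 00001111000000000000111100000000
  ~a = 11111111111111110000000000000000
  ~c = 11110000111100001111000011110000
  (~a & ~c) = 11110000111100000000000000000000
  (b & (~a & ~c)) = 00000000111100000000000000000000
  ((~b & (c & ((b & ~d) | ~b))) | (b & (~a & ~c))) = 00001111111100000000111100000000

((~b & (c & ((b & ~d) | ~b))) | (b & (~a & ~c)))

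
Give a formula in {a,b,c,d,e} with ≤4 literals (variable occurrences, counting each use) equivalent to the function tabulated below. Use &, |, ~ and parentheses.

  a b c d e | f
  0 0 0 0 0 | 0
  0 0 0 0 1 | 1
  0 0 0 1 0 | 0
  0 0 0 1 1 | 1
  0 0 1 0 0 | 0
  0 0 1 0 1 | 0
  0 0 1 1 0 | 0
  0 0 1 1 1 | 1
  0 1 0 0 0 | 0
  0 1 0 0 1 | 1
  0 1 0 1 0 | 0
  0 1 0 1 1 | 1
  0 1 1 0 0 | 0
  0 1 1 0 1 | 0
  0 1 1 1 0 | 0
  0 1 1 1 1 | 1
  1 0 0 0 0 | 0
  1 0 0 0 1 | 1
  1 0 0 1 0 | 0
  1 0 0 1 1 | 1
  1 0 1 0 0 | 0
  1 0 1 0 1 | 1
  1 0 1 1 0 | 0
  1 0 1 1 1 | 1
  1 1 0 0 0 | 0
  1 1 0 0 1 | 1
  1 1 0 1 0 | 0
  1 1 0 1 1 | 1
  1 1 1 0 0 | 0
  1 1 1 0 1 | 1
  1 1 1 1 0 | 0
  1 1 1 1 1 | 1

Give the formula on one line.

(e & (d | (a | ~c)))

  ~c = 11110000111100001111000011110000
  (a | ~c) = 11110000111100001111111111111111
  (d | (a | ~c)) = 11110011111100111111111111111111
  (e & (d | (a | ~c))) = 01010001010100010101010101010101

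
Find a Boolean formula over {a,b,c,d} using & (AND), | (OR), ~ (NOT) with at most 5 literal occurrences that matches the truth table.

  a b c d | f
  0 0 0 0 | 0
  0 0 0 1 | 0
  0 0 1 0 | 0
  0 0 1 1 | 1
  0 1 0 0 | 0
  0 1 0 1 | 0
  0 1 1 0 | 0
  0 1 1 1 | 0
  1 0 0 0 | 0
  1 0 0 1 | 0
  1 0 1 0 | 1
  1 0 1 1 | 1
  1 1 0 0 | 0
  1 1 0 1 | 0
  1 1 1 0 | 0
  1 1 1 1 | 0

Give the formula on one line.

(((a | d) & ~b) & (~b & c))

  (a | d) = 0101010111111111
  ~b = 1111000011110000
  ((a | d) & ~b) = 0101000011110000
  (~b & c) = 0011000000110000
  (((a | d) & ~b) & (~b & c)) = 0001000000110000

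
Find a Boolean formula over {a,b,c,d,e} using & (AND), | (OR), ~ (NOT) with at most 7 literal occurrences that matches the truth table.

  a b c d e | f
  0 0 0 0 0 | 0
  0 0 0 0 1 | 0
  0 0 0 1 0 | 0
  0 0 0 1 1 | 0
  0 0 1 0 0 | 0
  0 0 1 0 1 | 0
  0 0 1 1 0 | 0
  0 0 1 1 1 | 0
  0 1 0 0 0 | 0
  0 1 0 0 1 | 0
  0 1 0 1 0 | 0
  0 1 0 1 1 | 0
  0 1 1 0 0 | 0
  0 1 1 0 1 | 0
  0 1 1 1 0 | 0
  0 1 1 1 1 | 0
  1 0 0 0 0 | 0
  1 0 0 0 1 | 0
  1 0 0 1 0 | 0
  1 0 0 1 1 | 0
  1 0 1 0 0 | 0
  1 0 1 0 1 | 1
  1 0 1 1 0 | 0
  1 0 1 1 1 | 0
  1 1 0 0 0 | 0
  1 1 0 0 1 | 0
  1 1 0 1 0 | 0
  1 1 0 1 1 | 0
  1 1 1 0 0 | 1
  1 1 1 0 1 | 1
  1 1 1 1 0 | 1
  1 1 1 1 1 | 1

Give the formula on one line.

((a & (b | (e & (b | ~d)))) & c)

  ~d = 11001100110011001100110011001100
  (b | ~d) = 11001100111111111100110011111111
  (e & (b | ~d)) = 01000100010101010100010001010101
  (b | (e & (b | ~d))) = 01000100111111110100010011111111
  (a & (b | (e & (b | ~d)))) = 00000000000000000100010011111111
  ((a & (b | (e & (b | ~d)))) & c) = 00000000000000000000010000001111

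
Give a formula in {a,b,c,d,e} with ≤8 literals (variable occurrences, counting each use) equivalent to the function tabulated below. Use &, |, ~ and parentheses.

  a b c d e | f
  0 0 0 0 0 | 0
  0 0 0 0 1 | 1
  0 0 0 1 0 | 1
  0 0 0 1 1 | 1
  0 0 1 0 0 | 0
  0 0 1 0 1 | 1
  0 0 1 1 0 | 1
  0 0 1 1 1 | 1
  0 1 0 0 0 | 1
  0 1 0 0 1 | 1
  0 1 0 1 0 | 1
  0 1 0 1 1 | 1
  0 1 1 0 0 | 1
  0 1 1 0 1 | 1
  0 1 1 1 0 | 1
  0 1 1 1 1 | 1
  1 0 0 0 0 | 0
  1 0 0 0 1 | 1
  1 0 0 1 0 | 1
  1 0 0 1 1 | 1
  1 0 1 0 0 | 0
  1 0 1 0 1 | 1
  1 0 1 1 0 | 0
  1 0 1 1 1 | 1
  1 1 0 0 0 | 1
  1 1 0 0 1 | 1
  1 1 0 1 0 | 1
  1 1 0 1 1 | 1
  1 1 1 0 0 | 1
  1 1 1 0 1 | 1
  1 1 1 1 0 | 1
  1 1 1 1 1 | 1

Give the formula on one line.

(((b | (~a & d)) | (d & ~c)) | (e | b))

  ~a = 11111111111111110000000000000000
  (~a & d) = 00110011001100110000000000000000
  (b | (~a & d)) = 00110011111111110000000011111111
  ~c = 11110000111100001111000011110000
  (d & ~c) = 00110000001100000011000000110000
  ((b | (~a & d)) | (d & ~c)) = 00110011111111110011000011111111
  (e | b) = 01010101111111110101010111111111
  (((b | (~a & d)) | (d & ~c)) | (e | b)) = 01110111111111110111010111111111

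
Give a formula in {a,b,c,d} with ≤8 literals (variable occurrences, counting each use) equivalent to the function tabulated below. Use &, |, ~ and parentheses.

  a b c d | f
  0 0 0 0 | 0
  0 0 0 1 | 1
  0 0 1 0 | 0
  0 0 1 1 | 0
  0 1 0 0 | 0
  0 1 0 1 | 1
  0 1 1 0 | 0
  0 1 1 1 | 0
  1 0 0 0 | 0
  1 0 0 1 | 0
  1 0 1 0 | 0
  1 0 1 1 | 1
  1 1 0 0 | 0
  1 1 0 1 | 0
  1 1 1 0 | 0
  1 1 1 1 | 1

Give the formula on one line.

  (c & a) = 0000000000110011
  (d & (c & a)) = 0000000000010001
  ~c = 1100110011001100
  ~a = 1111111100000000
  (~c & ~a) = 1100110000000000
  (d | c) = 0111011101110111
  ((~c & ~a) & (d | c)) = 0100010000000000
  ((d & (c & a)) | ((~c & ~a) & (d | c))) = 0100010000010001

((d & (c & a)) | ((~c & ~a) & (d | c)))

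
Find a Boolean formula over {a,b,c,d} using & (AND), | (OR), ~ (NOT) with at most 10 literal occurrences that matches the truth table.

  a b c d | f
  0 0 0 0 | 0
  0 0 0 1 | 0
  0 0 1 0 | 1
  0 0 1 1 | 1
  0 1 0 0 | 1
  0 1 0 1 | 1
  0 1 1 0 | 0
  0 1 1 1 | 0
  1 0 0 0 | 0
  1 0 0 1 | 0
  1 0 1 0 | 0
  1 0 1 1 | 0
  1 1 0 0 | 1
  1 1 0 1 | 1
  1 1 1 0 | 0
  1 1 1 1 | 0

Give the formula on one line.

(((b | c) & ~c) | ((~a & ~b) & (c | b)))

  (b | c) = 0011111100111111
  ~c = 1100110011001100
  ((b | c) & ~c) = 0000110000001100
  ~a = 1111111100000000
  ~b = 1111000011110000
  (~a & ~b) = 1111000000000000
  (c | b) = 0011111100111111
  ((~a & ~b) & (c | b)) = 0011000000000000
  (((b | c) & ~c) | ((~a & ~b) & (c | b))) = 0011110000001100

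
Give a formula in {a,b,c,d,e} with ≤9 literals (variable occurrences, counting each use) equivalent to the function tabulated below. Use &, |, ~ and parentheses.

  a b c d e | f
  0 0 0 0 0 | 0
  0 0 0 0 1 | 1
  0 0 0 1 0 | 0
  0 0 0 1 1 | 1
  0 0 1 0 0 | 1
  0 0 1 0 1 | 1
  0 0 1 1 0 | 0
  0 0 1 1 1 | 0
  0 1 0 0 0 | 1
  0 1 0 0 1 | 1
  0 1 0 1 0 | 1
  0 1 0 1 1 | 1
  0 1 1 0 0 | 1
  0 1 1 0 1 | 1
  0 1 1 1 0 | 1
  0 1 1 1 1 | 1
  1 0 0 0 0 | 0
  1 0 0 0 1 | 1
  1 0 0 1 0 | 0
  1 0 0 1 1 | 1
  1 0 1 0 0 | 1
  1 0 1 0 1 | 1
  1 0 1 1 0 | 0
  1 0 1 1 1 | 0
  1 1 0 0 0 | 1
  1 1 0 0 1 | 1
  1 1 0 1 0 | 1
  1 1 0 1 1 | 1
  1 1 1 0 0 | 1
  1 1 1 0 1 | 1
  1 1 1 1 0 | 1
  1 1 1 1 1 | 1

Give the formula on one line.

  (c | e) = 01011111010111110101111101011111
  ((c | e) | b) = 01011111111111110101111111111111
  ~d = 11001100110011001100110011001100
  ~c = 11110000111100001111000011110000
  ~b = 11111111000000001111111100000000
  (~c & ~b) = 11110000000000001111000000000000
  (~d | (~c & ~b)) = 11111100110011001111110011001100
  ((~d | (~c & ~b)) | b) = 11111100111111111111110011111111
  (((c | e) | b) & ((~d | (~c & ~b)) | b)) = 01011100111111110101110011111111

(((c | e) | b) & ((~d | (~c & ~b)) | b))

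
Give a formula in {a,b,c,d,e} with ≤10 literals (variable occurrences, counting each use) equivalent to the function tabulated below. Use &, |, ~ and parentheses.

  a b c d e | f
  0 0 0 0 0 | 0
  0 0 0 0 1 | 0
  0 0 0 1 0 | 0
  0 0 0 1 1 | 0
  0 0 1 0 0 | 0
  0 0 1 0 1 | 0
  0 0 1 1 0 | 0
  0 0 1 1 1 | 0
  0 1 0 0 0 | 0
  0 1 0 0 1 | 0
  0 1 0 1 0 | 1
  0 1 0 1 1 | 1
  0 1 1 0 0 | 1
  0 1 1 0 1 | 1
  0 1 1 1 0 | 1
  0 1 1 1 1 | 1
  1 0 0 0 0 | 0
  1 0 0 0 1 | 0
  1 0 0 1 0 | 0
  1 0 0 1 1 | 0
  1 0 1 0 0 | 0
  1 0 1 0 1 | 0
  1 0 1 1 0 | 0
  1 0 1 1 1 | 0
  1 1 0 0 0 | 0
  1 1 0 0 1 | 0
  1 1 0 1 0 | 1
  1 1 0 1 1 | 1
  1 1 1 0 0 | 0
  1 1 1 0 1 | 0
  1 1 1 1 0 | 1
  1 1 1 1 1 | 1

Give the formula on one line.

  (d & b) = 00000000001100110000000000110011
  (a | b) = 00000000111111111111111111111111
  (c | d) = 00111111001111110011111100111111
  ((a | b) & (c | d)) = 00000000001111110011111100111111
  ~a = 11111111111111110000000000000000
  (((a | b) & (c | d)) & ~a) = 00000000001111110000000000000000
  ((d & b) | (((a | b) & (c | d)) & ~a)) = 00000000001111110000000000110011

((d & b) | (((a | b) & (c | d)) & ~a))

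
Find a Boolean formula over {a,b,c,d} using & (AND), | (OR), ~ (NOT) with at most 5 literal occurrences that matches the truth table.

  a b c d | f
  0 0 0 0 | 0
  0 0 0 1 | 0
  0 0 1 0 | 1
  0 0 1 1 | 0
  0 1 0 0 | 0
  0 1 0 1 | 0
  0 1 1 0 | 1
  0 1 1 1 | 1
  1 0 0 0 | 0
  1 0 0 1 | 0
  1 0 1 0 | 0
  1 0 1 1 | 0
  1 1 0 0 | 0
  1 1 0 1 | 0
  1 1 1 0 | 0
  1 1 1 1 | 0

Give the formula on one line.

  ~d = 1010101010101010
  (~d | b) = 1010111110101111
  ~a = 1111111100000000
  ~c = 1100110011001100
  (~a | ~c) = 1111111111001100
  ((~a | ~c) & c) = 0011001100000000
  ((~d | b) & ((~a | ~c) & c)) = 0010001100000000

((~d | b) & ((~a | ~c) & c))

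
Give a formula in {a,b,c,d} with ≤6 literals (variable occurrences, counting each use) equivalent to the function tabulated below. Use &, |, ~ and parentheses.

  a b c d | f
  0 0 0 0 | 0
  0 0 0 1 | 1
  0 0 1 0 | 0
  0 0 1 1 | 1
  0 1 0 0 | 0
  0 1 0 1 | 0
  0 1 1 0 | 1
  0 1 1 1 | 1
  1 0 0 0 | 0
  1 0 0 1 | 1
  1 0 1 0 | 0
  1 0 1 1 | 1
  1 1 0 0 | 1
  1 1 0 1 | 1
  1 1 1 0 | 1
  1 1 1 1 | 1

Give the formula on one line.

  ~d = 1010101010101010
  (b & ~d) = 0000101000001010
  ((b & ~d) | d) = 0101111101011111
  ~b = 1111000011110000
  (c | ~b) = 1111001111110011
  ((c | ~b) | a) = 1111001111111111
  (((b & ~d) | d) & ((c | ~b) | a)) = 0101001101011111

(((b & ~d) | d) & ((c | ~b) | a))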